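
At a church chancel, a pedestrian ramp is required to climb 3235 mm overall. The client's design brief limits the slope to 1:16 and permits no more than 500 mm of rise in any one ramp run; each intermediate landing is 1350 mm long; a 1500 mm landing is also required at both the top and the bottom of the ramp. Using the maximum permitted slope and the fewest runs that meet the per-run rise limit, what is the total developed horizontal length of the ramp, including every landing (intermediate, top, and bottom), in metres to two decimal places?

62.86 m

⌈3235/500⌉ = 7 ramp runs. That means 6 intermediate landings.
Ramp run (horizontal) at 1:16: 3235 × 16 = 51760 mm.
Intermediate landings: 6 × 1350 = 8100 mm.
Top and bottom landings: 2 × 1500 = 3000 mm.
Total = 51760 + 8100 + 3000 = 62860 mm.
= 62.86 m.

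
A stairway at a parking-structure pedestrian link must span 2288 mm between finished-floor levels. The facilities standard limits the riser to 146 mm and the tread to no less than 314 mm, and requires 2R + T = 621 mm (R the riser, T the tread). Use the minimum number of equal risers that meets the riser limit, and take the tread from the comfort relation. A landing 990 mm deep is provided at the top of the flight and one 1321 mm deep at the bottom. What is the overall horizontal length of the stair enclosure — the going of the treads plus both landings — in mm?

2288 / 146 = 15.671 → round up to 16 risers.
Riser R = 2288 / 16 = 143 mm, within the 146 mm limit.
Tread T = 621 − 2 × 143 = 335 mm (≥ 314 mm).
16 risers give 15 treads; going = 15 × 335 = 5025 mm.
Add landings: 5025 + 990 + 1321 = 7336 mm.

7336 mm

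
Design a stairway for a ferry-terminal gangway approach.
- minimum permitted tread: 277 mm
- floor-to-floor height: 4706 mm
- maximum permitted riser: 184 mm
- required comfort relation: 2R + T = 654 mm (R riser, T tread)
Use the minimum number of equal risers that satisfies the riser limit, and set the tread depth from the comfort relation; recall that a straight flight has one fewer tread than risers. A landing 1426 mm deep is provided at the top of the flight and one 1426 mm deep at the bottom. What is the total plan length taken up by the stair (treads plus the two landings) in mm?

At most 184 each: 4706/184 = 25.58, giving 26 risers.
Each riser is 4706/26 = 181 mm (≤ 184 mm).
T = 654 − 2·181 = 292 mm, which satisfies the 277 mm minimum.
Treads = 26 − 1 = 25; going = 25 × 292 = 7300 mm.
Enclosure = 7300 + 1426 + 1426 = 10152 mm.

10152 mm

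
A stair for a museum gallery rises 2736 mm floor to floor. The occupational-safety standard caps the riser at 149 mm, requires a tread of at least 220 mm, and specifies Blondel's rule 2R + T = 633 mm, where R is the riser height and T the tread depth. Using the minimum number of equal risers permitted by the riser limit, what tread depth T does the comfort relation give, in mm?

2736 / 149 = 18.362 → round up to 19 risers.
Riser R = 2736 / 19 = 144 mm, within the 149 mm limit.
From 2R + T = 633: T = 633 − 288 = 345 mm.

345 mm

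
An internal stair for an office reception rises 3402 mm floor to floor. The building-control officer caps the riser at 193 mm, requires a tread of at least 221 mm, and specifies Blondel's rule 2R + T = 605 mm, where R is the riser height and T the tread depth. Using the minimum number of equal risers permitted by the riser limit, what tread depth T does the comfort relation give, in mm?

227 mm

3402 / 193 = 17.63, so 18 risers are needed.
Riser R = 3402 / 18 = 189 mm, within the 193 mm limit.
From 2R + T = 605: T = 605 − 378 = 227 mm.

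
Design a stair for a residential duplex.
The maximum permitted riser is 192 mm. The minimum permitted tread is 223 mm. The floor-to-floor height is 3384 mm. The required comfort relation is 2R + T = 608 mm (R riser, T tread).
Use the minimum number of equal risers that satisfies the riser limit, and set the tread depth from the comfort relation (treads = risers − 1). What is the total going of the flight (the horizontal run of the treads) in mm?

3944 mm

At most 192 each: 3384/192 = 17.62, giving 18 risers.
Riser R = 3384 / 18 = 188 mm, within the 192 mm limit.
From 2R + T = 608: T = 608 − 376 = 232 mm.
Going = (18 − 1) × 232 = 3944 mm.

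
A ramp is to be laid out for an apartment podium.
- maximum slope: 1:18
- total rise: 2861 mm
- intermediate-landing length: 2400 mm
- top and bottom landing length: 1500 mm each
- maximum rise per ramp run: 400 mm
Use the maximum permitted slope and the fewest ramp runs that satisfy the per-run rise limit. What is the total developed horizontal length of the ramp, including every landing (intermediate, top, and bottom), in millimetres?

2861 / 400 = 7.152 → round up to 8 ramp runs. That means 7 intermediate landings.
Ramp run (horizontal) at 1:18: 2861 × 18 = 51498 mm.
Intermediate landings: 7 × 2400 = 16800 mm.
Top and bottom landings: 2 × 1500 = 3000 mm.
Total = 51498 + 16800 + 3000 = 71298 mm.

71298 mm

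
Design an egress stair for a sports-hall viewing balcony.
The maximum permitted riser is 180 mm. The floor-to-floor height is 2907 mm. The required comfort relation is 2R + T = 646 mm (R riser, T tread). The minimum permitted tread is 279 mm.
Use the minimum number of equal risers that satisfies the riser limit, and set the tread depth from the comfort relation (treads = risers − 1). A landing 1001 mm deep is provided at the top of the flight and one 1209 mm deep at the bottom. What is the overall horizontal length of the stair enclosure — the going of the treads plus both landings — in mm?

7074 mm

At most 180 each: 2907/180 = 16.15, giving 17 risers.
Riser R = 2907 / 17 = 171 mm, within the 180 mm limit.
Tread T = 646 − 2 × 171 = 304 mm (≥ 279 mm).
Treads = 17 − 1 = 16; going = 16 × 304 = 4864 mm.
Enclosure = 4864 + 1001 + 1209 = 7074 mm.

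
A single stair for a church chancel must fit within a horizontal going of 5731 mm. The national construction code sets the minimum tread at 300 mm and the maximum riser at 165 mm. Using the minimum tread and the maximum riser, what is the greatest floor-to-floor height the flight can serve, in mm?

Treads that fit: ⌊5731 / 300⌋ = 19.
Risers = treads + 1 = 20.
Maximum height = 20 × 165 = 3300 mm.

3300 mm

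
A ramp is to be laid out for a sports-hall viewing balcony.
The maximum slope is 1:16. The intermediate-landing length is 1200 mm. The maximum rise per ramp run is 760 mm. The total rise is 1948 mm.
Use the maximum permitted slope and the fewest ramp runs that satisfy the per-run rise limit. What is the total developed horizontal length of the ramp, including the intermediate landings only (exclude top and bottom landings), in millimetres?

⌈1948/760⌉ = 3 ramp runs. That means 2 intermediate landings.
Horizontal run for 1948 mm of rise at 1:16 is 1948 × 16 = 31168 mm.
Intermediate landings: 2 × 1200 = 2400 mm.
Total developed length = 31168 + 2400 = 33568 mm.

33568 mm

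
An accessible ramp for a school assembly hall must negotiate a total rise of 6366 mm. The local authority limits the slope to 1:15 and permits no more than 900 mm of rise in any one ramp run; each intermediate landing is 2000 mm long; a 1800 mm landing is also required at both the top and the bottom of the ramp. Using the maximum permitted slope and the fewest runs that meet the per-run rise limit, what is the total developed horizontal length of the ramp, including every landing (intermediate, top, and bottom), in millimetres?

⌈6366/900⌉ = 8 ramp runs. That means 7 intermediate landings.
Horizontal run for 6366 mm of rise at 1:15 is 6366 × 15 = 95490 mm.
Intermediate landings: 7 × 2000 = 14000 mm.
Top and bottom landings: 2 × 1800 = 3600 mm.
Total = 95490 + 14000 + 3600 = 113090 mm.

113090 mm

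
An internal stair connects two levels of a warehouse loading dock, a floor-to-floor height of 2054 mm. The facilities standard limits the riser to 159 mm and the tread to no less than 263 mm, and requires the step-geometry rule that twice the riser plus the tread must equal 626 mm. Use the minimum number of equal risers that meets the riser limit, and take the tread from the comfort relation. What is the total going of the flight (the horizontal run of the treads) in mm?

3720 mm

2054 / 159 = 12.918 → round up to 13 risers.
R = 2054 ÷ 13 = 158 mm.
T = 626 − 2·158 = 310 mm, which satisfies the 263 mm minimum.
Going = (13 − 1) × 310 = 3720 mm.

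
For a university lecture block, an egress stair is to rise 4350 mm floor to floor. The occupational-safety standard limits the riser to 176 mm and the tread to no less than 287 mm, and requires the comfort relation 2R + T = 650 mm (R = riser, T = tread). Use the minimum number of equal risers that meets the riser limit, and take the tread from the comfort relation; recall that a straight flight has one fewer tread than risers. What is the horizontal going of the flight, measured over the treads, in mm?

4350 / 176 = 24.716 → round up to 25 risers.
R = 4350 ÷ 25 = 174 mm.
Tread T = 650 − 2 × 174 = 302 mm (≥ 287 mm).
Going = (25 − 1) × 302 = 7248 mm.

7248 mm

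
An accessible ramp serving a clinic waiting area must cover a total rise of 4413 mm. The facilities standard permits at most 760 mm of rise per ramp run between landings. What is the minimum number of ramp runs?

At most 760 each: 4413/760 = 5.81, giving 6 ramp runs.

6 runs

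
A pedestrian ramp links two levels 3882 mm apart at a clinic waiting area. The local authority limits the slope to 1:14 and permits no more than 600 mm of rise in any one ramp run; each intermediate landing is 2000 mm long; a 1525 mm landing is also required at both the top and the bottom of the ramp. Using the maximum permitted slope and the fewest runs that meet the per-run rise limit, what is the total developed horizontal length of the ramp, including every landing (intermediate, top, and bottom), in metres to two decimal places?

69.40 m

3882 / 600 = 6.47, so 7 ramp runs are needed. That means 6 intermediate landings.
Horizontal run for 3882 mm of rise at 1:14 is 3882 × 14 = 54348 mm.
Intermediate landings: 6 × 2000 = 12000 mm.
Top and bottom landings: 2 × 1525 = 3050 mm.
Total = 54348 + 12000 + 3050 = 69398 mm.
= 69.40 m.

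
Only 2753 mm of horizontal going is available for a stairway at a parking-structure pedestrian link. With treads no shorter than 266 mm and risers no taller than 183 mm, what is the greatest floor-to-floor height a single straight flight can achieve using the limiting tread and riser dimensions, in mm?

2013 mm

2753 / 266 = 10.35, so 10 treads fit.
Risers = treads + 1 = 11.
Maximum height = 11 × 183 = 2013 mm.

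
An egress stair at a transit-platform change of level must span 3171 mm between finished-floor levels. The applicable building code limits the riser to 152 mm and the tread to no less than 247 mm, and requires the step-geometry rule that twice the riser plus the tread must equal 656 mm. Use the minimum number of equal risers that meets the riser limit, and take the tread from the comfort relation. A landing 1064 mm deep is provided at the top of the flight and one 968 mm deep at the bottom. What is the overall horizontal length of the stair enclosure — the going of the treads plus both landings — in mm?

9112 mm

3171 / 152 = 20.86, so 21 risers are needed.
Riser R = 3171 / 21 = 151 mm, within the 152 mm limit.
T = 656 − 2·151 = 354 mm, which satisfies the 247 mm minimum.
Going = (21 − 1) × 354 = 7080 mm.
Enclosure = 7080 + 1064 + 968 = 9112 mm.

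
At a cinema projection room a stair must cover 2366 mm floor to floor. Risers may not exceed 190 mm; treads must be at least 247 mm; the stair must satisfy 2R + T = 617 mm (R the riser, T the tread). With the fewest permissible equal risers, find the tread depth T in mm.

253 mm

2366 / 190 = 12.45, so 13 risers are needed.
Riser R = 2366 / 13 = 182 mm, within the 190 mm limit.
Tread T = 617 − 2 × 182 = 253 mm (≥ 247 mm).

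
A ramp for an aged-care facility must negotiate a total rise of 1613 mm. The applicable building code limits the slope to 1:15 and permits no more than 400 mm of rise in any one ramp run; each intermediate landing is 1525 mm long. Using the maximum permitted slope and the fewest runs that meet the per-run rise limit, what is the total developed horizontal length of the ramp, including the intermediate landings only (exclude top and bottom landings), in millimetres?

1613 / 400 = 4.03, so 5 ramp runs are needed. That means 4 intermediate landings.
Horizontal run for 1613 mm of rise at 1:15 is 1613 × 15 = 24195 mm.
Intermediate landings: 4 × 1525 = 6100 mm.
Developed length = 24195 + 6100 = 30295 mm.

30295 mm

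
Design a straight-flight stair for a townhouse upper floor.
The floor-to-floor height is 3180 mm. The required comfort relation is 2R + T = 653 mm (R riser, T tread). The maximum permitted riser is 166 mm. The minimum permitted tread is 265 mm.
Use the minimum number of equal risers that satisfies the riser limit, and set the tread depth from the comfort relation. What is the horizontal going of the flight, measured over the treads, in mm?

⌈3180/166⌉ = 20 risers.
Riser R = 3180 / 20 = 159 mm, within the 166 mm limit.
T = 653 − 2·159 = 335 mm, which satisfies the 265 mm minimum.
Treads = 20 − 1 = 19; going = 19 × 335 = 6365 mm.

6365 mm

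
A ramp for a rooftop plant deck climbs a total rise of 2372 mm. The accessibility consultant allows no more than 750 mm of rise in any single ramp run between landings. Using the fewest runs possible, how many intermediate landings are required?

3 intermediate landings

2372 / 750 = 3.163 → round up to 4 ramp runs.
4 runs are separated by 3 intermediate landings.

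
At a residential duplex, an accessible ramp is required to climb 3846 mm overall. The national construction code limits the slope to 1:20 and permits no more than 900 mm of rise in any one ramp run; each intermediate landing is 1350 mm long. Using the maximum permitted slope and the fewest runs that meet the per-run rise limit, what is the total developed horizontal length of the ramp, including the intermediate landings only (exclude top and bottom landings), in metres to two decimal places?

At most 900 each: 3846/900 = 4.27, giving 5 ramp runs. That means 4 intermediate landings.
Horizontal run for 3846 mm of rise at 1:20 is 3846 × 20 = 76920 mm.
4 intermediate landings contribute 4 × 1350 = 5400 mm.
Developed length = 76920 + 5400 = 82320 mm.
= 82.32 m.

82.32 m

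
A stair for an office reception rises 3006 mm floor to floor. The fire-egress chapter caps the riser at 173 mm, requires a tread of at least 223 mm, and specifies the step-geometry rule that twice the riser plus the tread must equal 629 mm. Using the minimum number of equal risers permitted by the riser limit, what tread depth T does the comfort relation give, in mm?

⌈3006/173⌉ = 18 risers.
Riser R = 3006 / 18 = 167 mm, within the 173 mm limit.
T = 629 − 2·167 = 295 mm, which satisfies the 223 mm minimum.

295 mm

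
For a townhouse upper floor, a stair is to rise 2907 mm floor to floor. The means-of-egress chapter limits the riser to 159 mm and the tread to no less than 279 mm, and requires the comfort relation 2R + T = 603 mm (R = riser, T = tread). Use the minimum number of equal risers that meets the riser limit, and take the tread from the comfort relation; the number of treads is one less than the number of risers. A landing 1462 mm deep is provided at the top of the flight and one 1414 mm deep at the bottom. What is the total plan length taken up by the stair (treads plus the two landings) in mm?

8222 mm

At most 159 each: 2907/159 = 18.28, giving 19 risers.
Riser R = 2907 / 19 = 153 mm, within the 159 mm limit.
T = 603 − 2·153 = 297 mm, which satisfies the 279 mm minimum.
Treads = 19 − 1 = 18; going = 18 × 297 = 5346 mm.
Add landings: 5346 + 1462 + 1414 = 8222 mm.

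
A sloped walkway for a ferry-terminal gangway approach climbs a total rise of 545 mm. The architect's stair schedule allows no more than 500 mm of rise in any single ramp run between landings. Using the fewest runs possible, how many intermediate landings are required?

545 / 500 = 1.090 → round up to 2 ramp runs.
2 runs are separated by 1 intermediate landings.

1 intermediate landings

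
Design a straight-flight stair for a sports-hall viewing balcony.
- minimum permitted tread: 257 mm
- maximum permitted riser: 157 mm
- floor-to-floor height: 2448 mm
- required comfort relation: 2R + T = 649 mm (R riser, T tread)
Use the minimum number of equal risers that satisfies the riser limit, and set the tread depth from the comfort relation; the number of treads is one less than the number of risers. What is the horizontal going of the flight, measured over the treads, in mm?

5145 mm

2448 / 157 = 15.592 → round up to 16 risers.
Each riser is 2448/16 = 153 mm (≤ 157 mm).
T = 649 − 2·153 = 343 mm, which satisfies the 257 mm minimum.
Treads = 16 − 1 = 15; going = 15 × 343 = 5145 mm.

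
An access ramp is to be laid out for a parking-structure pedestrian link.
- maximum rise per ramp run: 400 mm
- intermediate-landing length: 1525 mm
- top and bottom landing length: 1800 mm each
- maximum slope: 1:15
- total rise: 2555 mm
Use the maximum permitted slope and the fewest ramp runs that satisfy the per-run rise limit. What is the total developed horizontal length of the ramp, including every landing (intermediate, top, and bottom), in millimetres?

51075 mm

2555 / 400 = 6.388 → round up to 7 ramp runs. That means 6 intermediate landings.
Ramp run (horizontal) at 1:15: 2555 × 15 = 38325 mm.
Intermediate landings: 6 × 1525 = 9150 mm.
Top and bottom landings: 2 × 1800 = 3600 mm.
Total = 38325 + 9150 + 3600 = 51075 mm.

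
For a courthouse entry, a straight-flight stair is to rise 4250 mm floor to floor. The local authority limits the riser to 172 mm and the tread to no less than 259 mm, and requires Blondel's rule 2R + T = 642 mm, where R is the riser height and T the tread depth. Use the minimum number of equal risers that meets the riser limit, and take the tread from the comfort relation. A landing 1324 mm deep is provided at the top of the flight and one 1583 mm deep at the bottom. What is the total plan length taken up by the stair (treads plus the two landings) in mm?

4250 / 172 = 24.709 → round up to 25 risers.
Riser R = 4250 / 25 = 170 mm, within the 172 mm limit.
T = 642 − 2·170 = 302 mm, which satisfies the 259 mm minimum.
25 risers give 24 treads; going = 24 × 302 = 7248 mm.
Add landings: 7248 + 1324 + 1583 = 10155 mm.

10155 mm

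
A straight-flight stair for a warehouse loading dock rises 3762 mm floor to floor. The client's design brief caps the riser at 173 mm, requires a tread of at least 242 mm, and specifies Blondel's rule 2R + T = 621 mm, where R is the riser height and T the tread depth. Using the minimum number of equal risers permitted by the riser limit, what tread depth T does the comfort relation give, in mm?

279 mm

3762 / 173 = 21.746 → round up to 22 risers.
Each riser is 3762/22 = 171 mm (≤ 173 mm).
T = 621 − 2·171 = 279 mm, which satisfies the 242 mm minimum.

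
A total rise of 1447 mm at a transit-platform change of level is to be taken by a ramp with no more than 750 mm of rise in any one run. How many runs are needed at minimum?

2 runs

At most 750 each: 1447/750 = 1.93, giving 2 ramp runs.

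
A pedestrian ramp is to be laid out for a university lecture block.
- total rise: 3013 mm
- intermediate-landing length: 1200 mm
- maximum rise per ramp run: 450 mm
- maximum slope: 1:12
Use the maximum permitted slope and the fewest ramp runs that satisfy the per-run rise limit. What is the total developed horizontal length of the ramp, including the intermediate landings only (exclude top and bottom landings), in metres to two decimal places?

At most 450 each: 3013/450 = 6.70, giving 7 ramp runs. That means 6 intermediate landings.
Horizontal run for 3013 mm of rise at 1:12 is 3013 × 12 = 36156 mm.
6 intermediate landings contribute 6 × 1200 = 7200 mm.
Total developed length = 36156 + 7200 = 43356 mm.
= 43.36 m.

43.36 m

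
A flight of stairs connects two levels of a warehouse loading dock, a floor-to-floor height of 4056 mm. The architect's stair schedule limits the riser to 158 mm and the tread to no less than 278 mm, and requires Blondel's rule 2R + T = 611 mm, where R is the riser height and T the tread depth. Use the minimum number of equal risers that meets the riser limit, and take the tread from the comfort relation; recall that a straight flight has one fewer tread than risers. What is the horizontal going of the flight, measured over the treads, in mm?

4056 / 158 = 25.671 → round up to 26 risers.
Each riser is 4056/26 = 156 mm (≤ 158 mm).
T = 611 − 2·156 = 299 mm, which satisfies the 278 mm minimum.
Going = (26 − 1) × 299 = 7475 mm.

7475 mm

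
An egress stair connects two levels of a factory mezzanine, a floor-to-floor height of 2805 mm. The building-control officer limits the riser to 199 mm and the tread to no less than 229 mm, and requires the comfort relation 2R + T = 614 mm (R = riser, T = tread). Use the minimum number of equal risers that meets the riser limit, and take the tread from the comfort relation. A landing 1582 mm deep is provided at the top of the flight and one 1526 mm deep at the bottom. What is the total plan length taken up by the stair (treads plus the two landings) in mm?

2805 / 199 = 14.10, so 15 risers are needed.
R = 2805 ÷ 15 = 187 mm.
Tread T = 614 − 2 × 187 = 240 mm (≥ 229 mm).
Going = (15 − 1) × 240 = 3360 mm.
Enclosure = 3360 + 1582 + 1526 = 6468 mm.

6468 mm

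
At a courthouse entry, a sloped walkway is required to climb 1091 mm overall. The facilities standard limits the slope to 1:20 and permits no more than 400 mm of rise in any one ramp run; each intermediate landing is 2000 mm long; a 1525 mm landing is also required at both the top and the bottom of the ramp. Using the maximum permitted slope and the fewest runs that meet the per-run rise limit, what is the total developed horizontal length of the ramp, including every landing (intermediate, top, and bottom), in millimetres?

28870 mm

At most 400 each: 1091/400 = 2.73, giving 3 ramp runs. That means 2 intermediate landings.
Ramp run (horizontal) at 1:20: 1091 × 20 = 21820 mm.
Intermediate landings: 2 × 2000 = 4000 mm.
Top and bottom landings: 2 × 1525 = 3050 mm.
Total = 21820 + 4000 + 3050 = 28870 mm.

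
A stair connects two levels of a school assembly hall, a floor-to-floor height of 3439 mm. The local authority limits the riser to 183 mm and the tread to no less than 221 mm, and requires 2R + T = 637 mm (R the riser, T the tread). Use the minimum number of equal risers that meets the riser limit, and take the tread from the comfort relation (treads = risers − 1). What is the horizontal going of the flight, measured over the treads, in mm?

4950 mm

3439 / 183 = 18.792 → round up to 19 risers.
Riser R = 3439 / 19 = 181 mm, within the 183 mm limit.
Tread T = 637 − 2 × 181 = 275 mm (≥ 221 mm).
19 risers give 18 treads; going = 18 × 275 = 4950 mm.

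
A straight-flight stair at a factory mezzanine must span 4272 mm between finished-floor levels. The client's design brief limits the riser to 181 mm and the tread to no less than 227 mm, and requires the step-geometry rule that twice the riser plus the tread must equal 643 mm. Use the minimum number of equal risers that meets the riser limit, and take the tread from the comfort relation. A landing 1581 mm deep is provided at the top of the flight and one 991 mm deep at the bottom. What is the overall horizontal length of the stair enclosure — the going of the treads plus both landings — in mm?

⌈4272/181⌉ = 24 risers.
Riser R = 4272 / 24 = 178 mm, within the 181 mm limit.
T = 643 − 2·178 = 287 mm, which satisfies the 227 mm minimum.
24 risers give 23 treads; going = 23 × 287 = 6601 mm.
Add landings: 6601 + 1581 + 991 = 9173 mm.

9173 mm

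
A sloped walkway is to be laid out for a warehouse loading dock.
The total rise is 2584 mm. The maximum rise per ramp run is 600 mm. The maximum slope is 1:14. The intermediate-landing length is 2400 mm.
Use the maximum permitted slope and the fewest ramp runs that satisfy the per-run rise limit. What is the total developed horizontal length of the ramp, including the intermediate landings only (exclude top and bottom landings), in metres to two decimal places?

2584 / 600 = 4.307 → round up to 5 ramp runs. That means 4 intermediate landings.
Ramp run (horizontal) at 1:14: 2584 × 14 = 36176 mm.
Intermediate landings: 4 × 2400 = 9600 mm.
Total developed length = 36176 + 9600 = 45776 mm.
= 45.78 m.

45.78 m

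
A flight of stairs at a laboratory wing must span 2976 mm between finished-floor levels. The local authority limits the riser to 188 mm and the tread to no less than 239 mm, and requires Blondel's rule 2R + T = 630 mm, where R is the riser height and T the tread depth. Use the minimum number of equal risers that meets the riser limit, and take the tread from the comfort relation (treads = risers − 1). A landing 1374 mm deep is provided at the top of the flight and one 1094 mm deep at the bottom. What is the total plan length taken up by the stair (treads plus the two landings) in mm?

At most 188 each: 2976/188 = 15.83, giving 16 risers.
R = 2976 ÷ 16 = 186 mm.
From 2R + T = 630: T = 630 − 372 = 258 mm.
Treads = 16 − 1 = 15; going = 15 × 258 = 3870 mm.
Enclosure = 3870 + 1374 + 1094 = 6338 mm.

6338 mm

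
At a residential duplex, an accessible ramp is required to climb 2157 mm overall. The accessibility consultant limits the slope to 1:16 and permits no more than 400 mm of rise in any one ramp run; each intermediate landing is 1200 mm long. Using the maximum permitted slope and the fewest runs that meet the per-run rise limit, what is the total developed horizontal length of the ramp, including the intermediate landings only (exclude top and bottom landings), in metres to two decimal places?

2157 / 400 = 5.393 → round up to 6 ramp runs. That means 5 intermediate landings.
Ramp run (horizontal) at 1:16: 2157 × 16 = 34512 mm.
Intermediate landings: 5 × 1200 = 6000 mm.
Total developed length = 34512 + 6000 = 40512 mm.
= 40.51 m.

40.51 m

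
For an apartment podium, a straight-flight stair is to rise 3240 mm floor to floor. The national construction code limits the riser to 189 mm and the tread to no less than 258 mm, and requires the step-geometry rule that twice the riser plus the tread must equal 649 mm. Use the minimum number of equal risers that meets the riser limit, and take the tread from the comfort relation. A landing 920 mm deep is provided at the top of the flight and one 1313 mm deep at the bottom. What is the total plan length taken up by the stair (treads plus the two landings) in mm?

⌈3240/189⌉ = 18 risers.
R = 3240 ÷ 18 = 180 mm.
Tread T = 649 − 2 × 180 = 289 mm (≥ 258 mm).
Treads = 18 − 1 = 17; going = 17 × 289 = 4913 mm.
Enclosure = 4913 + 920 + 1313 = 7146 mm.

7146 mm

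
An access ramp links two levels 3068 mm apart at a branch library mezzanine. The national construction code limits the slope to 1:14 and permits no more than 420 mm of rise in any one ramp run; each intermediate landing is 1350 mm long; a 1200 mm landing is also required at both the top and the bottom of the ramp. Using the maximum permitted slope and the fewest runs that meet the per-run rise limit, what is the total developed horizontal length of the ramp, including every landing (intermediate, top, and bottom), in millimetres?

54802 mm

3068 / 420 = 7.30, so 8 ramp runs are needed. That means 7 intermediate landings.
Ramp run (horizontal) at 1:14: 3068 × 14 = 42952 mm.
Intermediate landings: 7 × 1350 = 9450 mm.
Top and bottom landings: 2 × 1200 = 2400 mm.
Total = 42952 + 9450 + 2400 = 54802 mm.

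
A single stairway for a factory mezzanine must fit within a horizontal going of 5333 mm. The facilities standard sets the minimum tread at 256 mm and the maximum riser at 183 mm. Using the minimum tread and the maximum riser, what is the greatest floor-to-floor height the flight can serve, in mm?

Treads that fit: ⌊5333 / 256⌋ = 20.
Risers = treads + 1 = 21.
Maximum height = 21 × 183 = 3843 mm.

3843 mm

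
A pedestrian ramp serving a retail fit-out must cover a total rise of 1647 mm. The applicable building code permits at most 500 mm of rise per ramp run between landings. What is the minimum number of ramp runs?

⌈1647/500⌉ = 4 ramp runs.

4 runs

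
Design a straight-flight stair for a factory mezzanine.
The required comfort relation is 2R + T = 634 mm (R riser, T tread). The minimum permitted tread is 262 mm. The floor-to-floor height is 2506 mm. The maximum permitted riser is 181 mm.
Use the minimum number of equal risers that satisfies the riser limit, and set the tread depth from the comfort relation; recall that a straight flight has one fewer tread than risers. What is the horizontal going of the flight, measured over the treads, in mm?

At most 181 each: 2506/181 = 13.85, giving 14 risers.
Each riser is 2506/14 = 179 mm (≤ 181 mm).
From 2R + T = 634: T = 634 − 358 = 276 mm.
Going = (14 − 1) × 276 = 3588 mm.

3588 mm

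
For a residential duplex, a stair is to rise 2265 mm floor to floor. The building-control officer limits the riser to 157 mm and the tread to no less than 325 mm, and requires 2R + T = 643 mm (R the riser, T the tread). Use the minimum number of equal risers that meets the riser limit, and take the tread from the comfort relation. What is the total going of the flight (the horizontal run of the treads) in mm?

2265 / 157 = 14.427 → round up to 15 risers.
R = 2265 ÷ 15 = 151 mm.
From 2R + T = 643: T = 643 − 302 = 341 mm.
Treads = 15 − 1 = 14; going = 14 × 341 = 4774 mm.

4774 mm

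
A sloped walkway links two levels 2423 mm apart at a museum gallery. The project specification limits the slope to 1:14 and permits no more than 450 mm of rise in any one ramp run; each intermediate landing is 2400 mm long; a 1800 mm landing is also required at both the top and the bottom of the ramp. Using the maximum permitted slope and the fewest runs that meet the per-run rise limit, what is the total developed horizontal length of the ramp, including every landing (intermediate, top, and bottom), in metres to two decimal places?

49.52 m

2423 / 450 = 5.38, so 6 ramp runs are needed. That means 5 intermediate landings.
Ramp run (horizontal) at 1:14: 2423 × 14 = 33922 mm.
Intermediate landings: 5 × 2400 = 12000 mm.
Top and bottom landings: 2 × 1800 = 3600 mm.
Total = 33922 + 12000 + 3600 = 49522 mm.
= 49.52 m.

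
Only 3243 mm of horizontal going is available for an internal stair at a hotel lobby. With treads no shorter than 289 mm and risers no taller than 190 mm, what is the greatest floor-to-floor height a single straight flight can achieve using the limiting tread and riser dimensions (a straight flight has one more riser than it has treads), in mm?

3243 / 289 = 11.22, so 11 treads fit.
Risers = treads + 1 = 12.
Maximum height = 12 × 190 = 2280 mm.

2280 mm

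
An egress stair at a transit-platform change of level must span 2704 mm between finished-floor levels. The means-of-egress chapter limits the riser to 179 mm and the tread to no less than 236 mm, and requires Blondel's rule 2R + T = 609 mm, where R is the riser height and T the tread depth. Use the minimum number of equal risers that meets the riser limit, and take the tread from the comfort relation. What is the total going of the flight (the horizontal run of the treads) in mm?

4065 mm

⌈2704/179⌉ = 16 risers.
R = 2704 ÷ 16 = 169 mm.
From 2R + T = 609: T = 609 − 338 = 271 mm.
Going = (16 − 1) × 271 = 4065 mm.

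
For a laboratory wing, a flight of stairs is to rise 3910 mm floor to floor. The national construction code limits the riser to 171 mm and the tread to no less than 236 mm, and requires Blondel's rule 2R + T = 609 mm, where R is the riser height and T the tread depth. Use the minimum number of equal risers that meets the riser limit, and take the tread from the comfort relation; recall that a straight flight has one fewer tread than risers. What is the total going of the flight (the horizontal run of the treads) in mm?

⌈3910/171⌉ = 23 risers.
Each riser is 3910/23 = 170 mm (≤ 171 mm).
T = 609 − 2·170 = 269 mm, which satisfies the 236 mm minimum.
Treads = 23 − 1 = 22; going = 22 × 269 = 5918 mm.

5918 mm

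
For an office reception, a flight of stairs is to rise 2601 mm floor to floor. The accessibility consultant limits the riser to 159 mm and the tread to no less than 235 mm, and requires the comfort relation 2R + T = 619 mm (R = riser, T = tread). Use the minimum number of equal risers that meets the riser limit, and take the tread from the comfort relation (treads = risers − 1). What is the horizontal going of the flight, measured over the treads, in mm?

5008 mm

2601 / 159 = 16.36, so 17 risers are needed.
Riser R = 2601 / 17 = 153 mm, within the 159 mm limit.
From 2R + T = 619: T = 619 − 306 = 313 mm.
Going = (17 − 1) × 313 = 5008 mm.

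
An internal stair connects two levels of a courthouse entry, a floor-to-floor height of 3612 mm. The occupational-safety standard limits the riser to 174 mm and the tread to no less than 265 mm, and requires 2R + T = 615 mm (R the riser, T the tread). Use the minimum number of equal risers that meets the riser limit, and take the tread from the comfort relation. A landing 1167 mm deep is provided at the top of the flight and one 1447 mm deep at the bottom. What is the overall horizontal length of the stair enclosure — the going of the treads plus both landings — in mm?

⌈3612/174⌉ = 21 risers.
Each riser is 3612/21 = 172 mm (≤ 174 mm).
Tread T = 615 − 2 × 172 = 271 mm (≥ 265 mm).
Treads = 21 − 1 = 20; going = 20 × 271 = 5420 mm.
Enclosure = 5420 + 1167 + 1447 = 8034 mm.

8034 mm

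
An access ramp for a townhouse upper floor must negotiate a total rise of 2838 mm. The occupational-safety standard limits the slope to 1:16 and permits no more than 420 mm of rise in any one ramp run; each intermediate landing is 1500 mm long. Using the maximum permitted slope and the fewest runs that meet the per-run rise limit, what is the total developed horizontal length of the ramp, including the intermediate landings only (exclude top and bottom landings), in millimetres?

⌈2838/420⌉ = 7 ramp runs. That means 6 intermediate landings.
Horizontal run for 2838 mm of rise at 1:16 is 2838 × 16 = 45408 mm.
Intermediate landings: 6 × 1500 = 9000 mm.
Developed length = 45408 + 9000 = 54408 mm.

54408 mm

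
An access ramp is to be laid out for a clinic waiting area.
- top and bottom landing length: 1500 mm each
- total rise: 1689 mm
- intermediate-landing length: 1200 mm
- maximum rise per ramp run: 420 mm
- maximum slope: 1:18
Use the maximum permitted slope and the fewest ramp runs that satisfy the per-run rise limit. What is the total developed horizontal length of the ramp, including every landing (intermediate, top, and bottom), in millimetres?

⌈1689/420⌉ = 5 ramp runs. That means 4 intermediate landings.
Ramp run (horizontal) at 1:18: 1689 × 18 = 30402 mm.
Intermediate landings: 4 × 1200 = 4800 mm.
Top and bottom landings: 2 × 1500 = 3000 mm.
Total = 30402 + 4800 + 3000 = 38202 mm.

38202 mm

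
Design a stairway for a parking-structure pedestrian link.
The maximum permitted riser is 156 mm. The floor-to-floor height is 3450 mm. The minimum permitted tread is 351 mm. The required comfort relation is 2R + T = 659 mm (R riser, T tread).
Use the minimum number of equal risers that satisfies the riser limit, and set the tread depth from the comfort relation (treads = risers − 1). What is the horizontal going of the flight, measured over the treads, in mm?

3450 / 156 = 22.12, so 23 risers are needed.
Each riser is 3450/23 = 150 mm (≤ 156 mm).
Tread T = 659 − 2 × 150 = 359 mm (≥ 351 mm).
Going = (23 − 1) × 359 = 7898 mm.

7898 mm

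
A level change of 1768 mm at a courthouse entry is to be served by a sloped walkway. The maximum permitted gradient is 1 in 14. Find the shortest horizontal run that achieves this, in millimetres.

Run = rise × 14 = 1768 × 14 = 24752 mm.

24752 mm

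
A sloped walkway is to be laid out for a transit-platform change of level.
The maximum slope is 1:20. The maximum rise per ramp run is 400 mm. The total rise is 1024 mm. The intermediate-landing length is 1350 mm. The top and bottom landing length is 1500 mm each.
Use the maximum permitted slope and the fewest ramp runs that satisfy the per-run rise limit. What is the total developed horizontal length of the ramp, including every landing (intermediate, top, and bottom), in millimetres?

⌈1024/400⌉ = 3 ramp runs. That means 2 intermediate landings.
Horizontal run for 1024 mm of rise at 1:20 is 1024 × 20 = 20480 mm.
Intermediate landings: 2 × 1350 = 2700 mm.
Top and bottom landings: 2 × 1500 = 3000 mm.
Total = 20480 + 2700 + 3000 = 26180 mm.

26180 mm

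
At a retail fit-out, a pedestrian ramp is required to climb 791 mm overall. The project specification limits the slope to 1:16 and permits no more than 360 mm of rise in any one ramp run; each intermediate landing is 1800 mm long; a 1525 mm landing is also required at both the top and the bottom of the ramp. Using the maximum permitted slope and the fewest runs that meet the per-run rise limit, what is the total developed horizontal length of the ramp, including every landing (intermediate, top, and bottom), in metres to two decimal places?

At most 360 each: 791/360 = 2.20, giving 3 ramp runs. That means 2 intermediate landings.
Ramp run (horizontal) at 1:16: 791 × 16 = 12656 mm.
Intermediate landings: 2 × 1800 = 3600 mm.
Top and bottom landings: 2 × 1525 = 3050 mm.
Total = 12656 + 3600 + 3050 = 19306 mm.
= 19.31 m.

19.31 m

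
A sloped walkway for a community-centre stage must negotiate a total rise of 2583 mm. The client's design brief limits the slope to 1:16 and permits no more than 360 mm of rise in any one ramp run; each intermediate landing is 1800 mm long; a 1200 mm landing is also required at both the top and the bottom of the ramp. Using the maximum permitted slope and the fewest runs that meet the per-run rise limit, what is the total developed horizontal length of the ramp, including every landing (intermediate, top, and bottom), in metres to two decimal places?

56.33 m

⌈2583/360⌉ = 8 ramp runs. That means 7 intermediate landings.
Horizontal run for 2583 mm of rise at 1:16 is 2583 × 16 = 41328 mm.
Intermediate landings: 7 × 1800 = 12600 mm.
Top and bottom landings: 2 × 1200 = 2400 mm.
Total = 41328 + 12600 + 2400 = 56328 mm.
= 56.33 m.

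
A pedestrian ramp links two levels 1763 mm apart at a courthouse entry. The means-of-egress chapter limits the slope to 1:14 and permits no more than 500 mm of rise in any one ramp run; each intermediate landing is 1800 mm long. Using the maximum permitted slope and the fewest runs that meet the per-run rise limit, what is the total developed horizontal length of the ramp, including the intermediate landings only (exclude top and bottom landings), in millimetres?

30082 mm

At most 500 each: 1763/500 = 3.53, giving 4 ramp runs. That means 3 intermediate landings.
Horizontal run for 1763 mm of rise at 1:14 is 1763 × 14 = 24682 mm.
Intermediate landings: 3 × 1800 = 5400 mm.
Developed length = 24682 + 5400 = 30082 mm.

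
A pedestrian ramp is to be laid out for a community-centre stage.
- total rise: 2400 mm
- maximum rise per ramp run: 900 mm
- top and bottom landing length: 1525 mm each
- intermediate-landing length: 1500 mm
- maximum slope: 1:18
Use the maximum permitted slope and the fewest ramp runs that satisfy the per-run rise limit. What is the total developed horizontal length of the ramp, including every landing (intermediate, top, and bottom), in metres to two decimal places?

49.25 m

At most 900 each: 2400/900 = 2.67, giving 3 ramp runs. That means 2 intermediate landings.
Ramp run (horizontal) at 1:18: 2400 × 18 = 43200 mm.
Intermediate landings: 2 × 1500 = 3000 mm.
Top and bottom landings: 2 × 1525 = 3050 mm.
Total = 43200 + 3000 + 3050 = 49250 mm.
= 49.25 m.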